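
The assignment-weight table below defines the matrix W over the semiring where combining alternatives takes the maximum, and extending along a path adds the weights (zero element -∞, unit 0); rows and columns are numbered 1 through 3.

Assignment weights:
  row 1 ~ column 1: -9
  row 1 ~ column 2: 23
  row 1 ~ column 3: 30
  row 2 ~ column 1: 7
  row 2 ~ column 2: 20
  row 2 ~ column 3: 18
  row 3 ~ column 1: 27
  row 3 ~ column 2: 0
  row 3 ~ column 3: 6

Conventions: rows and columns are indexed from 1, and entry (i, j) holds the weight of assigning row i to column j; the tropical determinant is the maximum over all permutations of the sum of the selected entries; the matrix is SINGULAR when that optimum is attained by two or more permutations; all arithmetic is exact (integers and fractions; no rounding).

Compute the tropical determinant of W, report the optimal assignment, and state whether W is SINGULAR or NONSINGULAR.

σ = (1, 2, 3): (-9) + 20 + 6 = 17
σ = (1, 3, 2): (-9) + 18 + 0 = 9
σ = (2, 1, 3): 23 + 7 + 6 = 36
σ = (2, 3, 1): 23 + 18 + 27 = 68
σ = (3, 1, 2): 30 + 7 + 0 = 37
σ = (3, 2, 1): 30 + 20 + 27 = 77
Optimal value attained by: σ = (3, 2, 1).
Answer: det⊕(W) = 77; verdict: NONSINGULAR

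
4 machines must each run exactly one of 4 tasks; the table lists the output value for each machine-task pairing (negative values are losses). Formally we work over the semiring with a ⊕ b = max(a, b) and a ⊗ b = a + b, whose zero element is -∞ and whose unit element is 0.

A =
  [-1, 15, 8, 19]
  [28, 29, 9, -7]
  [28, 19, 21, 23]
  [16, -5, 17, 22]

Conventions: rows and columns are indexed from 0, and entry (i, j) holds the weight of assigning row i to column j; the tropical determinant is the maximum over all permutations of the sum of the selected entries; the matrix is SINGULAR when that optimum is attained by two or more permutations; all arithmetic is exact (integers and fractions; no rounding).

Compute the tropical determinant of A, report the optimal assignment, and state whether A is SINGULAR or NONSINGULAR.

σ = (0, 1, 2, 3): (-1) + 29 + 21 + 22 = 71
σ = (0, 1, 3, 2): (-1) + 29 + 23 + 17 = 68
σ = (0, 2, 1, 3): (-1) + 9 + 19 + 22 = 49
σ = (0, 2, 3, 1): (-1) + 9 + 23 + (-5) = 26
σ = (0, 3, 1, 2): (-1) + (-7) + 19 + 17 = 28
σ = (0, 3, 2, 1): (-1) + (-7) + 21 + (-5) = 8
σ = (1, 0, 2, 3): 15 + 28 + 21 + 22 = 86
σ = (1, 0, 3, 2): 15 + 28 + 23 + 17 = 83
σ = (1, 2, 0, 3): 15 + 9 + 28 + 22 = 74
σ = (1, 2, 3, 0): 15 + 9 + 23 + 16 = 63
σ = (1, 3, 0, 2): 15 + (-7) + 28 + 17 = 53
σ = (1, 3, 2, 0): 15 + (-7) + 21 + 16 = 45
σ = (2, 0, 1, 3): 8 + 28 + 19 + 22 = 77
σ = (2, 0, 3, 1): 8 + 28 + 23 + (-5) = 54
σ = (2, 1, 0, 3): 8 + 29 + 28 + 22 = 87
σ = (2, 1, 3, 0): 8 + 29 + 23 + 16 = 76
σ = (2, 3, 0, 1): 8 + (-7) + 28 + (-5) = 24
σ = (2, 3, 1, 0): 8 + (-7) + 19 + 16 = 36
σ = (3, 0, 1, 2): 19 + 28 + 19 + 17 = 83
σ = (3, 0, 2, 1): 19 + 28 + 21 + (-5) = 63
σ = (3, 1, 0, 2): 19 + 29 + 28 + 17 = 93
σ = (3, 1, 2, 0): 19 + 29 + 21 + 16 = 85
σ = (3, 2, 0, 1): 19 + 9 + 28 + (-5) = 51
σ = (3, 2, 1, 0): 19 + 9 + 19 + 16 = 63
Optimal value attained by: σ = (3, 1, 0, 2).
Answer: det⊕(A) = 93; verdict: NONSINGULAR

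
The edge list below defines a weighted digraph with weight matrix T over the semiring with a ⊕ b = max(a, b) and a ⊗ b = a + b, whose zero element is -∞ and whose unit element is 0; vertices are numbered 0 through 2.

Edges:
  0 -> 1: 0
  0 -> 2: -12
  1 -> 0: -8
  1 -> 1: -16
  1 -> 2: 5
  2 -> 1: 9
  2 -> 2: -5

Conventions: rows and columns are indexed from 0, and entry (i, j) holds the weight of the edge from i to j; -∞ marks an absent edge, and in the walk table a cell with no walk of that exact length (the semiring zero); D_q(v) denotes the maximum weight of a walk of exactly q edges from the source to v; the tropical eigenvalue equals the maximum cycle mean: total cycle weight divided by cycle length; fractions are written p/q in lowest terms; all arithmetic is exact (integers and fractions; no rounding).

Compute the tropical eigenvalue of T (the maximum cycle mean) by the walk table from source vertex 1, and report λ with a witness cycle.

q=0: [-∞, 0, -∞]
q=1: [-8, -16, 5]
q=2: [-24, 14, 0]
q=3: [6, 9, 19]
Optimal cycle mean attained by: cycle 1->2->1, total 5 + 9, length 2.
Answer: λ = 7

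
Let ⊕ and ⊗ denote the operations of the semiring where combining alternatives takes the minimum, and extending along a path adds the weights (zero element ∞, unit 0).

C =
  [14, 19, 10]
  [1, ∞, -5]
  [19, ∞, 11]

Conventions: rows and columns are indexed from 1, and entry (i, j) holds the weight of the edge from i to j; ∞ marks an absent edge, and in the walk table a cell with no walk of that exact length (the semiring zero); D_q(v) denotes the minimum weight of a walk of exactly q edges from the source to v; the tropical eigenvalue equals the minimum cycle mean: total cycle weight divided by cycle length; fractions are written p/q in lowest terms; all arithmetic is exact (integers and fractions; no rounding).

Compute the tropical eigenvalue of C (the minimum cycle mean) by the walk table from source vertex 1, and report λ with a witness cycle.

q=0: [0, ∞, ∞]
q=1: [14, 19, 10]
q=2: [20, 33, 14]
q=3: [33, 39, 25]
Optimal cycle mean attained by: cycle 1->2->1, total 19 + 1, length 2.
Answer: λ = 10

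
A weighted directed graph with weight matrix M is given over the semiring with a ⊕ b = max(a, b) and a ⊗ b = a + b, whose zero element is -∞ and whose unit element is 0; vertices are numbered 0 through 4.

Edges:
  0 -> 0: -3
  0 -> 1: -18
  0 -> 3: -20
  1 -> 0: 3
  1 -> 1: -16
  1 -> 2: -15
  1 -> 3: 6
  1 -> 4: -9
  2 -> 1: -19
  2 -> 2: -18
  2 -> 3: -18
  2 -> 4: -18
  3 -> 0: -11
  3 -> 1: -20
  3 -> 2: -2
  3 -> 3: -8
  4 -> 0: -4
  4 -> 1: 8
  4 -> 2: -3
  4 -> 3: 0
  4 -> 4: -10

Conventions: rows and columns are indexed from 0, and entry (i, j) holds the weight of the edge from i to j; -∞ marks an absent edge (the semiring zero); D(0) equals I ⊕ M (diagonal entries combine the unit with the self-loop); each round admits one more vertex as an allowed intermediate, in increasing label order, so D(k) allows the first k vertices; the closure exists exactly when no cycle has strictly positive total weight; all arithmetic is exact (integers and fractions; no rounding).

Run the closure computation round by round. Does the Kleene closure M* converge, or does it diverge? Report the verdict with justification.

D(0):
  [0, -18, -∞, -20, -∞]
  [3, 0, -15, 6, -9]
  [-∞, -19, 0, -18, -18]
  [-11, -20, -2, 0, -∞]
  [-4, 8, -3, 0, 0]
D(1):
  [0, -18, -∞, -20, -∞]
  [3, 0, -15, 6, -9]
  [-∞, -19, 0, -18, -18]
  [-11, -20, -2, 0, -∞]
  [-4, 8, -3, 0, 0]
D(2):
  [0, -18, -33, -12, -27]
  [3, 0, -15, 6, -9]
  [-16, -19, 0, -13, -18]
  [-11, -20, -2, 0, -29]
  [11, 8, -3, 14, 0]
D(3):
  [0, -18, -33, -12, -27]
  [3, 0, -15, 6, -9]
  [-16, -19, 0, -13, -18]
  [-11, -20, -2, 0, -20]
  [11, 8, -3, 14, 0]
D(4):
  [0, -18, -14, -12, -27]
  [3, 0, 4, 6, -9]
  [-16, -19, 0, -13, -18]
  [-11, -20, -2, 0, -20]
  [11, 8, 12, 14, 0]
D(5):
  [0, -18, -14, -12, -27]
  [3, 0, 4, 6, -9]
  [-7, -10, 0, -4, -18]
  [-9, -12, -2, 0, -20]
  [11, 8, 12, 14, 0]
Key observation: every diagonal entry stays at the unit through all rounds, so no improving cycle exists.
Answer: CONVERGES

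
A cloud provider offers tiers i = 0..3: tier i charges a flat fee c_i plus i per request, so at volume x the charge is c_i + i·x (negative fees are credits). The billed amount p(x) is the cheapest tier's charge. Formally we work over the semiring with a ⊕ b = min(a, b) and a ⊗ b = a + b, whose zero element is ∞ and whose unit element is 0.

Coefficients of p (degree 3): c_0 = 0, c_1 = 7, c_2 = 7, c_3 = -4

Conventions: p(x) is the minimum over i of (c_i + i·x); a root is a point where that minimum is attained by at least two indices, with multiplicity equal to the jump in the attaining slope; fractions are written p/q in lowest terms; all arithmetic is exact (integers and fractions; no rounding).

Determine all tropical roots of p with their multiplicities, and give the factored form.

hull edge (i=0, c=0) to (i=3, c=-4): slope -4/3, span 3
Factored form: p(x) = -4 ⊗ (x ⊕ 4/3) ⊗ (x ⊕ 4/3) ⊗ (x ⊕ 4/3)
Answer: roots = 4/3 (mult 3)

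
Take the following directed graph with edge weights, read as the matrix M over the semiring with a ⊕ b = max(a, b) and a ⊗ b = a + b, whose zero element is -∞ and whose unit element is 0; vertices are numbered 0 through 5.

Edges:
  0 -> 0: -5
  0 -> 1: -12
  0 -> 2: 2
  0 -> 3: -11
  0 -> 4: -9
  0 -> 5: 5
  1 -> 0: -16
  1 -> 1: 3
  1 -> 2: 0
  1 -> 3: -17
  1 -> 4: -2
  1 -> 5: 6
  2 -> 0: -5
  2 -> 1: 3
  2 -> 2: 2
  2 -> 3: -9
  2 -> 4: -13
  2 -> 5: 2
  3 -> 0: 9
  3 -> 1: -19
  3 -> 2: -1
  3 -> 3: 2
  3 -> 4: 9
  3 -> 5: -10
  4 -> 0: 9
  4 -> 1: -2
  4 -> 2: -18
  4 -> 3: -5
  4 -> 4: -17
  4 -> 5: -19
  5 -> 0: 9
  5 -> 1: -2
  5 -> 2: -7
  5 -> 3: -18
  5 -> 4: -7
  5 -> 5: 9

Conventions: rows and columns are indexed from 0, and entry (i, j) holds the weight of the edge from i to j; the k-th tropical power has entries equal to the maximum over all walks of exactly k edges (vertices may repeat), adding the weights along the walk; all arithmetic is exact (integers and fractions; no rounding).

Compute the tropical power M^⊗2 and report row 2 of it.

M^⊗2:
  [14, 5, 4, -7, -2, 14]
  [15, 6, 3, -7, 1, 15]
  [11, 6, 4, -7, 1, 11]
  [18, 7, 11, 4, 11, 14]
  [4, 1, 11, -2, 4, 14]
  [18, 7, 11, -2, 2, 18]
Answer: row 2 of M^⊗2 = [11, 6, 4, -7, 1, 11]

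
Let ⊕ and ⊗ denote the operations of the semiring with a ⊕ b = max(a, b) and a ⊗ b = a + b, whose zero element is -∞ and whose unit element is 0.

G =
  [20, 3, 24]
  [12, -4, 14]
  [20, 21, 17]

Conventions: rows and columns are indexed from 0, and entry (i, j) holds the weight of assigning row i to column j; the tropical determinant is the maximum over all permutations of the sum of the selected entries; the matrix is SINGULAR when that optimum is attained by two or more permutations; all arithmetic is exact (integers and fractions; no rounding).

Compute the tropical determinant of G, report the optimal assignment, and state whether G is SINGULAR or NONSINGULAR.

σ = (0, 1, 2): 20 + (-4) + 17 = 33
σ = (0, 2, 1): 20 + 14 + 21 = 55
σ = (1, 0, 2): 3 + 12 + 17 = 32
σ = (1, 2, 0): 3 + 14 + 20 = 37
σ = (2, 0, 1): 24 + 12 + 21 = 57
σ = (2, 1, 0): 24 + (-4) + 20 = 40
Optimal value attained by: σ = (2, 0, 1).
Answer: det⊕(G) = 57; verdict: NONSINGULAR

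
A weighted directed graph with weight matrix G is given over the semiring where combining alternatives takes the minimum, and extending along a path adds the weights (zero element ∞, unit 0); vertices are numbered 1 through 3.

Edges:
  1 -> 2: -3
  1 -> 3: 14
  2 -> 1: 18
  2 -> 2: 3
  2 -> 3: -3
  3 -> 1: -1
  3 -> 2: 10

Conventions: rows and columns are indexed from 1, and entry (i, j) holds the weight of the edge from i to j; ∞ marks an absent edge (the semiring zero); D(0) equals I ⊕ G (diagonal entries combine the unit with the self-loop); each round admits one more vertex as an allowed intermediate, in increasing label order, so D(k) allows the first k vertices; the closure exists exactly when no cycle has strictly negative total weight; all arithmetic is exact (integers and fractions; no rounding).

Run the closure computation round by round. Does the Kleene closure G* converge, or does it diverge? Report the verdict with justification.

D(0):
  [0, -3, 14]
  [18, 0, -3]
  [-1, 10, 0]
D(1):
  [0, -3, 14]
  [18, 0, -3]
  [-1, -4, 0]
Detection: at round 2, diagonal entry (3, 3) turns strictly negative.
Key observation: the cycle 3->1->2->3 has total weight (-1) + (-3) + (-3), which is strictly negative.
Answer: DIVERGES — negative cycle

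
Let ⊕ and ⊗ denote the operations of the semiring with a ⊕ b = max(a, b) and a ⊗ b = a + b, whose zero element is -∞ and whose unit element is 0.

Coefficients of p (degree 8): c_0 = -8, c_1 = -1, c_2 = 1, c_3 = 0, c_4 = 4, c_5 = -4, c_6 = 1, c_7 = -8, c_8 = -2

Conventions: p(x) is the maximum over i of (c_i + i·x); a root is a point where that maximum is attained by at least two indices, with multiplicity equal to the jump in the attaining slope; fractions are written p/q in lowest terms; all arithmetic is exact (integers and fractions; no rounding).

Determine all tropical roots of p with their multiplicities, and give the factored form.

hull edge (i=0, c=-8) to (i=1, c=-1): slope 7, span 1
hull edge (i=1, c=-1) to (i=2, c=1): slope 2, span 1
hull edge (i=2, c=1) to (i=4, c=4): slope 3/2, span 2
hull edge (i=4, c=4) to (i=8, c=-2): slope -3/2, span 4
Factored form: p(x) = -2 ⊗ (x ⊕ (-7)) ⊗ (x ⊕ (-2)) ⊗ (x ⊕ (-3/2)) ⊗ (x ⊕ (-3/2)) ⊗ (x ⊕ 3/2) ⊗ (x ⊕ 3/2) ⊗ (x ⊕ 3/2) ⊗ (x ⊕ 3/2)
Answer: roots = -7 (mult 1), -2 (mult 1), -3/2 (mult 2), 3/2 (mult 4)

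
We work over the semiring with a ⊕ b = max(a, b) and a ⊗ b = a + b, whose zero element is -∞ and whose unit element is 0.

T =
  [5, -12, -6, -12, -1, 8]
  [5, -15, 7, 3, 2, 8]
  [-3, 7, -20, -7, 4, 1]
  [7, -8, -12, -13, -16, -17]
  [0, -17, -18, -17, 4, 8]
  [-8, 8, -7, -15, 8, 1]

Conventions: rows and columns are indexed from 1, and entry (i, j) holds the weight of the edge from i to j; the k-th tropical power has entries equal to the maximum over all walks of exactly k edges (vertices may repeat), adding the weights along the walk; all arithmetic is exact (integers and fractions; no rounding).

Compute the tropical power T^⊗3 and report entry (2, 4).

T^⊗2:
  [10, 16, 1, -7, 16, 13]
  [10, 16, 1, 0, 16, 13]
  [12, 9, 14, 10, 9, 15]
  [12, -5, 1, -5, 6, 15]
  [5, 16, 1, -7, 16, 12]
  [13, 9, 15, 11, 12, 16]
T^⊗3:
  [21, 21, 23, 19, 21, 24]
  [21, 21, 23, 19, 21, 24]
  [17, 23, 16, 12, 23, 20]
  [17, 23, 8, 0, 23, 20]
  [21, 20, 23, 19, 20, 24]
  [18, 24, 16, 12, 24, 21]
Key observation: the optimum is the walk 2->6->2->4, with weight 8 + 8 + 3 = 19.
Optimal value attained by: walk 2->6->2->4.
Answer: (T^⊗3)[2][4] = 19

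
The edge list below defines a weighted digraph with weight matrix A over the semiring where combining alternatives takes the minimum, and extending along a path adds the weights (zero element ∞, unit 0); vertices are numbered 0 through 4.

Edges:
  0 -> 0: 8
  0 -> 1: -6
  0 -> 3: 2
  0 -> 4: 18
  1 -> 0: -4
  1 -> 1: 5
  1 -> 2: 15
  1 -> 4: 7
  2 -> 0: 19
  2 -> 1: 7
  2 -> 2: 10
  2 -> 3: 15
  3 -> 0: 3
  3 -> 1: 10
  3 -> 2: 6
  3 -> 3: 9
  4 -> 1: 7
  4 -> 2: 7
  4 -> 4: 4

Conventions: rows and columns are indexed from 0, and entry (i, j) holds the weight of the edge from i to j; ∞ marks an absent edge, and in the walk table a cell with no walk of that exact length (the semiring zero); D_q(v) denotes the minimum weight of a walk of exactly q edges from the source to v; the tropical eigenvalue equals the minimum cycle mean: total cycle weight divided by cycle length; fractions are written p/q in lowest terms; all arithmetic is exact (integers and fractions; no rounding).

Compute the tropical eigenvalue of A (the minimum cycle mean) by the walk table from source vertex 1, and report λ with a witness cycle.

q=0: [∞, 0, ∞, ∞, ∞]
q=1: [-4, 5, 15, ∞, 7]
q=2: [1, -10, 14, -2, 11]
q=3: [-14, -5, 4, 3, -3]
q=4: [-9, -20, 4, -12, 1]
q=5: [-24, -15, -6, -7, -13]
Optimal cycle mean attained by: cycle 0->1->0, total (-6) + (-4), length 2.
Answer: λ = -5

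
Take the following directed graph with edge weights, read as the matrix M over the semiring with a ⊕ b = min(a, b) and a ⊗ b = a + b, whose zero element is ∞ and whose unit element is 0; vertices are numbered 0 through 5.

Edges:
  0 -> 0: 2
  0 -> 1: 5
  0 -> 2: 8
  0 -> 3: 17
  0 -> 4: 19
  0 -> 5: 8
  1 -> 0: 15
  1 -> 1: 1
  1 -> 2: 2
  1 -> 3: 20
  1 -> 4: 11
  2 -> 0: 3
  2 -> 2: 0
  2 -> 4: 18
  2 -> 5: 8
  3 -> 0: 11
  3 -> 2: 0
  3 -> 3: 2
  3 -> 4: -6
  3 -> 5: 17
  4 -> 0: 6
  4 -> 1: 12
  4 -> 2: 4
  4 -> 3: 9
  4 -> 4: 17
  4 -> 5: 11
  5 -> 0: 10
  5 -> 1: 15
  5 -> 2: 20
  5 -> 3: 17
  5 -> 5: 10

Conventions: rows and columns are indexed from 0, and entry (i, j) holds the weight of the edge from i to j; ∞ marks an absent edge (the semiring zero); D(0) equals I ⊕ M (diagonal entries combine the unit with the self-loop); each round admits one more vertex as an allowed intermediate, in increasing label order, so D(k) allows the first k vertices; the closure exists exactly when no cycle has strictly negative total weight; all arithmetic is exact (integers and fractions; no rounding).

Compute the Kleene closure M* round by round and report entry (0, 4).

D(0):
  [0, 5, 8, 17, 19, 8]
  [15, 0, 2, 20, 11, ∞]
  [3, ∞, 0, ∞, 18, 8]
  [11, ∞, 0, 0, -6, 17]
  [6, 12, 4, 9, 0, 11]
  [10, 15, 20, 17, ∞, 0]
D(1):
  [0, 5, 8, 17, 19, 8]
  [15, 0, 2, 20, 11, 23]
  [3, 8, 0, 20, 18, 8]
  [11, 16, 0, 0, -6, 17]
  [6, 11, 4, 9, 0, 11]
  [10, 15, 18, 17, 29, 0]
D(2):
  [0, 5, 7, 17, 16, 8]
  [15, 0, 2, 20, 11, 23]
  [3, 8, 0, 20, 18, 8]
  [11, 16, 0, 0, -6, 17]
  [6, 11, 4, 9, 0, 11]
  [10, 15, 17, 17, 26, 0]
D(3):
  [0, 5, 7, 17, 16, 8]
  [5, 0, 2, 20, 11, 10]
  [3, 8, 0, 20, 18, 8]
  [3, 8, 0, 0, -6, 8]
  [6, 11, 4, 9, 0, 11]
  [10, 15, 17, 17, 26, 0]
D(4):
  [0, 5, 7, 17, 11, 8]
  [5, 0, 2, 20, 11, 10]
  [3, 8, 0, 20, 14, 8]
  [3, 8, 0, 0, -6, 8]
  [6, 11, 4, 9, 0, 11]
  [10, 15, 17, 17, 11, 0]
D(5):
  [0, 5, 7, 17, 11, 8]
  [5, 0, 2, 20, 11, 10]
  [3, 8, 0, 20, 14, 8]
  [0, 5, -2, 0, -6, 5]
  [6, 11, 4, 9, 0, 11]
  [10, 15, 15, 17, 11, 0]
D(6):
  [0, 5, 7, 17, 11, 8]
  [5, 0, 2, 20, 11, 10]
  [3, 8, 0, 20, 14, 8]
  [0, 5, -2, 0, -6, 5]
  [6, 11, 4, 9, 0, 11]
  [10, 15, 15, 17, 11, 0]
Answer: M*[0][4] = 11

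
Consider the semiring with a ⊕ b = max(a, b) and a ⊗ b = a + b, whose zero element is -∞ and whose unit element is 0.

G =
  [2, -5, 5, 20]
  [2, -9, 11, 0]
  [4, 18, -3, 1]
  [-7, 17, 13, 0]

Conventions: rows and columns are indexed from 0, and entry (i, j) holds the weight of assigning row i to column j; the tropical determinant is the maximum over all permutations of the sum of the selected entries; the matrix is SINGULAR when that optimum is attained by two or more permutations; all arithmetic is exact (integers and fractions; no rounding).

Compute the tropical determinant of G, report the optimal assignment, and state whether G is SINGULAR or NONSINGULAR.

σ = (0, 1, 2, 3): 2 + (-9) + (-3) + 0 = -10
σ = (0, 1, 3, 2): 2 + (-9) + 1 + 13 = 7
σ = (0, 2, 1, 3): 2 + 11 + 18 + 0 = 31
σ = (0, 2, 3, 1): 2 + 11 + 1 + 17 = 31
σ = (0, 3, 1, 2): 2 + 0 + 18 + 13 = 33
σ = (0, 3, 2, 1): 2 + 0 + (-3) + 17 = 16
σ = (1, 0, 2, 3): (-5) + 2 + (-3) + 0 = -6
σ = (1, 0, 3, 2): (-5) + 2 + 1 + 13 = 11
σ = (1, 2, 0, 3): (-5) + 11 + 4 + 0 = 10
σ = (1, 2, 3, 0): (-5) + 11 + 1 + (-7) = 0
σ = (1, 3, 0, 2): (-5) + 0 + 4 + 13 = 12
σ = (1, 3, 2, 0): (-5) + 0 + (-3) + (-7) = -15
σ = (2, 0, 1, 3): 5 + 2 + 18 + 0 = 25
σ = (2, 0, 3, 1): 5 + 2 + 1 + 17 = 25
σ = (2, 1, 0, 3): 5 + (-9) + 4 + 0 = 0
σ = (2, 1, 3, 0): 5 + (-9) + 1 + (-7) = -10
σ = (2, 3, 0, 1): 5 + 0 + 4 + 17 = 26
σ = (2, 3, 1, 0): 5 + 0 + 18 + (-7) = 16
σ = (3, 0, 1, 2): 20 + 2 + 18 + 13 = 53
σ = (3, 0, 2, 1): 20 + 2 + (-3) + 17 = 36
σ = (3, 1, 0, 2): 20 + (-9) + 4 + 13 = 28
σ = (3, 1, 2, 0): 20 + (-9) + (-3) + (-7) = 1
σ = (3, 2, 0, 1): 20 + 11 + 4 + 17 = 52
σ = (3, 2, 1, 0): 20 + 11 + 18 + (-7) = 42
Optimal value attained by: σ = (3, 0, 1, 2).
Answer: det⊕(G) = 53; verdict: NONSINGULAR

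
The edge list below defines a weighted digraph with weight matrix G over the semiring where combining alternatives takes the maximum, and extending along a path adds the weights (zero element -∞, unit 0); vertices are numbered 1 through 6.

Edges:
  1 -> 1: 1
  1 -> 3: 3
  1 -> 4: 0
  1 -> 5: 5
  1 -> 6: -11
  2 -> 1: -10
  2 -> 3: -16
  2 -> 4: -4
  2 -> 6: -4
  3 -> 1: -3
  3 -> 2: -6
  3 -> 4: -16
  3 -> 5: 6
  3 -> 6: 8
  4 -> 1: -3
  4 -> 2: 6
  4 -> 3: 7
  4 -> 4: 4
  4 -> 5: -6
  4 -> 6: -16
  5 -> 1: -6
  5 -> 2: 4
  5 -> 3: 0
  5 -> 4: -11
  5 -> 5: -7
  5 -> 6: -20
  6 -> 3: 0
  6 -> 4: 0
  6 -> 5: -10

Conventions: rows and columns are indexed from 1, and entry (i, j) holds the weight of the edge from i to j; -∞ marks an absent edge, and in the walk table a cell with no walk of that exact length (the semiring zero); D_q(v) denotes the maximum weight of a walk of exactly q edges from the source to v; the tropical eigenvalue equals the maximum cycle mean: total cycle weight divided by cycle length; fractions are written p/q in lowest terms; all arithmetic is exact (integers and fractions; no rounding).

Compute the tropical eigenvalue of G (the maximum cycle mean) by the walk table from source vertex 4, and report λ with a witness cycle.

q=0: [-∞, -∞, -∞, 0, -∞, -∞]
q=1: [-3, 6, 7, 4, -6, -16]
q=2: [4, 10, 11, 8, 13, 15]
q=3: [8, 17, 15, 15, 17, 19]
q=4: [12, 21, 22, 19, 21, 23]
q=5: [19, 25, 26, 23, 28, 30]
q=6: [23, 32, 30, 30, 32, 34]
Optimal cycle mean attained by: cycle 3->6->4->3, total 8 + 0 + 7, length 3.
Answer: λ = 5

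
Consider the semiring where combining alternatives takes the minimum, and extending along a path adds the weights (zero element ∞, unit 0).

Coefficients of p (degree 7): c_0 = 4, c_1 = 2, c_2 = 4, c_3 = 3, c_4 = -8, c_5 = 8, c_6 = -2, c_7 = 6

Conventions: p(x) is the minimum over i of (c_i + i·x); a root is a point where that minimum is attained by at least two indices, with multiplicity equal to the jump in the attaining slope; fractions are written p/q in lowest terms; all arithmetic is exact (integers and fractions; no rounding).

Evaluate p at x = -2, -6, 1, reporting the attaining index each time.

p(-2) = min(4+0·(-2)=4, 2+1·(-2)=0, 4+2·(-2)=0, 3+3·(-2)=-3, -8+4·(-2)=-16, 8+5·(-2)=-2, -2+6·(-2)=-14, 6+7·(-2)=-8) = -16 (attained by i=4)
p(-6) = min(4+0·(-6)=4, 2+1·(-6)=-4, 4+2·(-6)=-8, 3+3·(-6)=-15, -8+4·(-6)=-32, 8+5·(-6)=-22, -2+6·(-6)=-38, 6+7·(-6)=-36) = -38 (attained by i=6)
p(1) = min(4+0·1=4, 2+1·1=3, 4+2·1=6, 3+3·1=6, -8+4·1=-4, 8+5·1=13, -2+6·1=4, 6+7·1=13) = -4 (attained by i=4)
Answer: p(-2) = -16; p(-6) = -38; p(1) = -4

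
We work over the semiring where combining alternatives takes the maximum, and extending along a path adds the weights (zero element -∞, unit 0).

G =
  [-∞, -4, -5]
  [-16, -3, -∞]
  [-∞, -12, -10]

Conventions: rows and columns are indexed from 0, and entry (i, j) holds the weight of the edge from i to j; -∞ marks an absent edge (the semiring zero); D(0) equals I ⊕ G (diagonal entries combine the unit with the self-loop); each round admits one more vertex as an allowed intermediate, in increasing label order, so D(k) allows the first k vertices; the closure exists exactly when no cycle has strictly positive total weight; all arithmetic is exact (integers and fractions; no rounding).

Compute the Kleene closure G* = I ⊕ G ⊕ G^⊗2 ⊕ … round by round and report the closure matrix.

D(0):
  [0, -4, -5]
  [-16, 0, -∞]
  [-∞, -12, 0]
D(1):
  [0, -4, -5]
  [-16, 0, -21]
  [-∞, -12, 0]
D(2):
  [0, -4, -5]
  [-16, 0, -21]
  [-28, -12, 0]
D(3):
  [0, -4, -5]
  [-16, 0, -21]
  [-28, -12, 0]
Answer: G* = [[0, -4, -5], [-16, 0, -21], [-28, -12, 0]]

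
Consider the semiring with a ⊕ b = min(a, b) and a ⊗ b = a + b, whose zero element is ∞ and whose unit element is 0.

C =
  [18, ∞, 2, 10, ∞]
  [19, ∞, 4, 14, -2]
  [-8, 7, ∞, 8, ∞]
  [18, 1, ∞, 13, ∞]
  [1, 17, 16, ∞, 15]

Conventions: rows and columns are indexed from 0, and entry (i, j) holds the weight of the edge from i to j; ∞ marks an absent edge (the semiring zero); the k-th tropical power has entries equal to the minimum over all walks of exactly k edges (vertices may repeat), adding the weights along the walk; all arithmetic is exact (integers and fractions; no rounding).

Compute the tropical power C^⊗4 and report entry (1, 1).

C^⊗2:
  [-6, 9, 20, 10, ∞]
  [-4, 11, 14, 12, 13]
  [10, 9, -6, 2, 5]
  [20, 14, 5, 15, -1]
  [8, 23, 3, 11, 15]
C^⊗3:
  [12, 11, -4, 4, 7]
  [6, 13, -2, 6, 9]
  [-14, 1, 12, 2, 7]
  [-3, 12, 15, 13, 12]
  [-5, 10, 10, 11, 21]
C^⊗4:
  [-12, 3, 14, 4, 9]
  [-10, 5, 8, 6, 11]
  [4, 3, -12, -4, -1]
  [7, 14, -1, 7, 10]
  [2, 12, -3, 5, 8]
Key observation: the optimum is the walk 1->2->0->2->1, with weight 4 + (-8) + 2 + 7 = 5.
Optimal value attained by: walk 1->2->0->2->1.
Answer: (C^⊗4)[1][1] = 5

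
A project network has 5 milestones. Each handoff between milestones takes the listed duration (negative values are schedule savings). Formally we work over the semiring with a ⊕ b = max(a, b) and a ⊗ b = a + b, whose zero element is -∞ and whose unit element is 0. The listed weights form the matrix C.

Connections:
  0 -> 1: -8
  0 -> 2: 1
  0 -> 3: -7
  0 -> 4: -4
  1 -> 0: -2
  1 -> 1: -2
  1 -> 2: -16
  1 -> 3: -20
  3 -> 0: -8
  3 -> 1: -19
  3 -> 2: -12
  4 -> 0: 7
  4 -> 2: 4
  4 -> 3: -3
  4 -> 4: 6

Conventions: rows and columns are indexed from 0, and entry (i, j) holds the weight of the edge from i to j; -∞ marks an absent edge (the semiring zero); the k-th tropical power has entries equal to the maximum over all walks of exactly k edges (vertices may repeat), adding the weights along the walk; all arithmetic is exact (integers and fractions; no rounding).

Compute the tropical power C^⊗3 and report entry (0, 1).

C^⊗2:
  [3, -10, 0, -7, 2]
  [-4, -4, -1, -9, -6]
  [-∞, -∞, -∞, -∞, -∞]
  [-21, -16, -7, -15, -12]
  [13, -1, 10, 3, 12]
C^⊗3:
  [9, -5, 6, -1, 8]
  [1, -6, -2, -9, 0]
  [-∞, -∞, -∞, -∞, -∞]
  [-5, -18, -8, -15, -6]
  [19, 5, 16, 9, 18]
Key observation: the optimum is the walk 0->4->0->1, with weight (-4) + 7 + (-8) = -5.
Optimal value attained by: walk 0->4->0->1.
Answer: (C^⊗3)[0][1] = -5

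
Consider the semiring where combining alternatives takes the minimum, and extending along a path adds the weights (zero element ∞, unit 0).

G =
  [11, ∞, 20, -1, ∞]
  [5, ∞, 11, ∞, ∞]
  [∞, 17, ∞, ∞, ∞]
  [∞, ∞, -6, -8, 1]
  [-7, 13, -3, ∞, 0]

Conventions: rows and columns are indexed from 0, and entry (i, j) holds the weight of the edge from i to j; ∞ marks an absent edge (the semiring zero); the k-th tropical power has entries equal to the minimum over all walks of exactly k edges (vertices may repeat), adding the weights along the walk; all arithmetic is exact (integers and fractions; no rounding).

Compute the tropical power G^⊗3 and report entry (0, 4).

G^⊗2:
  [22, 37, -7, -9, 0]
  [16, 28, 25, 4, ∞]
  [22, ∞, 28, ∞, ∞]
  [-6, 11, -14, -16, -7]
  [-7, 13, -3, -8, 0]
G^⊗3:
  [-7, 10, -15, -17, -8]
  [27, 42, -2, -4, 5]
  [33, 45, 42, 21, ∞]
  [-14, 3, -22, -24, -15]
  [-7, 13, -14, -16, -7]
Key observation: the optimum is the walk 0->3->3->4, with weight (-1) + (-8) + 1 = -8.
Optimal value attained by: walk 0->3->3->4.
Answer: (G^⊗3)[0][4] = -8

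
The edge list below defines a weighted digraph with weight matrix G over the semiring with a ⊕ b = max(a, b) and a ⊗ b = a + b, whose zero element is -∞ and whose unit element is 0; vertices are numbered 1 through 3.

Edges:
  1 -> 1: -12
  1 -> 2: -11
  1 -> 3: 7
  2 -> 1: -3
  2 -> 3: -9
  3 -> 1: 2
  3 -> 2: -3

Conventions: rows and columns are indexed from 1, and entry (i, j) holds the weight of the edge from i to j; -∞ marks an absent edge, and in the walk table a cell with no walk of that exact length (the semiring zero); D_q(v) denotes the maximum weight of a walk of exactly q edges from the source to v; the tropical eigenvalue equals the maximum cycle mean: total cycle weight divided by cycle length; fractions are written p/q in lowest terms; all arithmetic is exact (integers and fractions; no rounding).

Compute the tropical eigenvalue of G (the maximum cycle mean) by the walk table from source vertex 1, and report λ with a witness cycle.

q=0: [0, -∞, -∞]
q=1: [-12, -11, 7]
q=2: [9, 4, -5]
q=3: [1, -2, 16]
Optimal cycle mean attained by: cycle 1->3->1, total 7 + 2, length 2.
Answer: λ = 9/2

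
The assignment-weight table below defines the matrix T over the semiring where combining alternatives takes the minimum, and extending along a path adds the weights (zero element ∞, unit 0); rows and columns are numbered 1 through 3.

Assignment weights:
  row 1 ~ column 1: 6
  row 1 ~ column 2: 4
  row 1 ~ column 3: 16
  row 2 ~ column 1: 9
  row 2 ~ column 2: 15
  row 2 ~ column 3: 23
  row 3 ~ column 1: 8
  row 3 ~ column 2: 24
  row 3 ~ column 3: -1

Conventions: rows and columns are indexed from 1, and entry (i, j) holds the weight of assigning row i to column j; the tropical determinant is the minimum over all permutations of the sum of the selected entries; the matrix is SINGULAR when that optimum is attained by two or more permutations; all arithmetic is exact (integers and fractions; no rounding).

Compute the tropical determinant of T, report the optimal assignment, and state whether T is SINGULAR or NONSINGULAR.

σ = (1, 2, 3): 6 + 15 + (-1) = 20
σ = (1, 3, 2): 6 + 23 + 24 = 53
σ = (2, 1, 3): 4 + 9 + (-1) = 12
σ = (2, 3, 1): 4 + 23 + 8 = 35
σ = (3, 1, 2): 16 + 9 + 24 = 49
σ = (3, 2, 1): 16 + 15 + 8 = 39
Optimal value attained by: σ = (2, 1, 3).
Answer: det⊕(T) = 12; verdict: NONSINGULAR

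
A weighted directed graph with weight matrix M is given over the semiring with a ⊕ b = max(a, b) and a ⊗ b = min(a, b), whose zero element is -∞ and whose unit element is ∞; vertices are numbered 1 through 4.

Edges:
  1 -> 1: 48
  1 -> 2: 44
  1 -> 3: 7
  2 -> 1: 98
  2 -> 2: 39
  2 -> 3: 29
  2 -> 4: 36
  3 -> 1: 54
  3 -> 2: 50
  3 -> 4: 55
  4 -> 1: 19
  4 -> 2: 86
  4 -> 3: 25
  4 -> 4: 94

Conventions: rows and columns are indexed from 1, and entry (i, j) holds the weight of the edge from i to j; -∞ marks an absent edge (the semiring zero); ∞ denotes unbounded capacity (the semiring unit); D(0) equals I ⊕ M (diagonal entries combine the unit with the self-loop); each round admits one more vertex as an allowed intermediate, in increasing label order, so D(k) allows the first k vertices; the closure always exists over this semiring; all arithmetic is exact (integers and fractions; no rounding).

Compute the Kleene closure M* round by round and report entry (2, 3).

D(0):
  [∞, 44, 7, -∞]
  [98, ∞, 29, 36]
  [54, 50, ∞, 55]
  [19, 86, 25, ∞]
D(1):
  [∞, 44, 7, -∞]
  [98, ∞, 29, 36]
  [54, 50, ∞, 55]
  [19, 86, 25, ∞]
D(2):
  [∞, 44, 29, 36]
  [98, ∞, 29, 36]
  [54, 50, ∞, 55]
  [86, 86, 29, ∞]
D(3):
  [∞, 44, 29, 36]
  [98, ∞, 29, 36]
  [54, 50, ∞, 55]
  [86, 86, 29, ∞]
D(4):
  [∞, 44, 29, 36]
  [98, ∞, 29, 36]
  [55, 55, ∞, 55]
  [86, 86, 29, ∞]
Answer: M*[2][3] = 29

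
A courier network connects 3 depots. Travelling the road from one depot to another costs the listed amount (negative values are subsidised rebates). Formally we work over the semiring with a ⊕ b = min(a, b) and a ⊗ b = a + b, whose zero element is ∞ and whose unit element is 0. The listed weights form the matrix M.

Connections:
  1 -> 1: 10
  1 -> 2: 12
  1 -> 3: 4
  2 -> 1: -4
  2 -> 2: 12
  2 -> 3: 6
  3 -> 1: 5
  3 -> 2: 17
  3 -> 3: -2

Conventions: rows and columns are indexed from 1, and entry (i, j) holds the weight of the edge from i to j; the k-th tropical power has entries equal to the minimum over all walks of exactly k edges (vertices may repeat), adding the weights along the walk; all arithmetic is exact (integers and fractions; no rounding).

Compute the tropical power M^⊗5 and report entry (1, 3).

M^⊗2:
  [8, 21, 2]
  [6, 8, 0]
  [3, 15, -4]
M^⊗3:
  [7, 19, 0]
  [4, 17, -2]
  [1, 13, -6]
M^⊗4:
  [5, 17, -2]
  [3, 15, -4]
  [-1, 11, -8]
M^⊗5:
  [3, 15, -4]
  [1, 13, -6]
  [-3, 9, -10]
Key observation: the optimum is the walk 1->3->3->3->3->3, with weight 4 + (-2) + (-2) + (-2) + (-2) = -4.
Optimal value attained by: walk 1->3->3->3->3->3.
Answer: (M^⊗5)[1][3] = -4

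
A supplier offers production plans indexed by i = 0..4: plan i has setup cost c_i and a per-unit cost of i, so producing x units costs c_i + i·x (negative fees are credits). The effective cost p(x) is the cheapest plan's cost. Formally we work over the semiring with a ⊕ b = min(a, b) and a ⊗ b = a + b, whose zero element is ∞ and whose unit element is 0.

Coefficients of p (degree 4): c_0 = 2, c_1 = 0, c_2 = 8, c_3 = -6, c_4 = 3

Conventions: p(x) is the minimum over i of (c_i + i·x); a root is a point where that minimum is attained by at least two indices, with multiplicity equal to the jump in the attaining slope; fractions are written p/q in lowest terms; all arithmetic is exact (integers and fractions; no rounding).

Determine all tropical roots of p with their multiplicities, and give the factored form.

hull edge (i=0, c=2) to (i=3, c=-6): slope -8/3, span 3
hull edge (i=3, c=-6) to (i=4, c=3): slope 9, span 1
Factored form: p(x) = 3 ⊗ (x ⊕ (-9)) ⊗ (x ⊕ 8/3) ⊗ (x ⊕ 8/3) ⊗ (x ⊕ 8/3)
Answer: roots = -9 (mult 1), 8/3 (mult 3)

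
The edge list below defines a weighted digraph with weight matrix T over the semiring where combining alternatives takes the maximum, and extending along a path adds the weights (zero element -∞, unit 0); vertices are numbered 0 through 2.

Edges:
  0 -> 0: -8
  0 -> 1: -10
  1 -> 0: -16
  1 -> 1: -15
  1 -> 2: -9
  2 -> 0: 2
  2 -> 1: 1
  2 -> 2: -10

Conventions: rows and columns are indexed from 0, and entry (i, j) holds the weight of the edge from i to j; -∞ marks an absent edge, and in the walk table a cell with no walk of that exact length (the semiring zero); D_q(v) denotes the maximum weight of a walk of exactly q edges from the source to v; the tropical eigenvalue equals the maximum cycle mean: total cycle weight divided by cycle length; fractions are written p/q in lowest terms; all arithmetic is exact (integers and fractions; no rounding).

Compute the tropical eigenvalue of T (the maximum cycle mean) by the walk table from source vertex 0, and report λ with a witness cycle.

q=0: [0, -∞, -∞]
q=1: [-8, -10, -∞]
q=2: [-16, -18, -19]
q=3: [-17, -18, -27]
Optimal cycle mean attained by: cycle 1->2->1, total (-9) + 1, length 2.
Answer: λ = -4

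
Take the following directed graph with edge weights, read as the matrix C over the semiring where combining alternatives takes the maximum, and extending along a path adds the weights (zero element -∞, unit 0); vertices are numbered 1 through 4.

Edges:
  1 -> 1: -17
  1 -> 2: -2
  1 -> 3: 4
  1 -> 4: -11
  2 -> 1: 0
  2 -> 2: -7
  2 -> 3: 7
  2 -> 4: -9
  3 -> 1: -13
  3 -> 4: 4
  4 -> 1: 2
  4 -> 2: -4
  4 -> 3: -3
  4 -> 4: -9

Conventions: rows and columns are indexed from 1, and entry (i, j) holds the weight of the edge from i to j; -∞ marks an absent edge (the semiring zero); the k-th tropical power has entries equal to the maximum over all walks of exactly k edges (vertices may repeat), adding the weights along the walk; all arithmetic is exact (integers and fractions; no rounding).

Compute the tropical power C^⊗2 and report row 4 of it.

C^⊗2:
  [-2, -9, 5, 8]
  [-6, -2, 4, 11]
  [6, 0, 1, -5]
  [-4, 0, 6, 1]
Answer: row 4 of C^⊗2 = [-4, 0, 6, 1]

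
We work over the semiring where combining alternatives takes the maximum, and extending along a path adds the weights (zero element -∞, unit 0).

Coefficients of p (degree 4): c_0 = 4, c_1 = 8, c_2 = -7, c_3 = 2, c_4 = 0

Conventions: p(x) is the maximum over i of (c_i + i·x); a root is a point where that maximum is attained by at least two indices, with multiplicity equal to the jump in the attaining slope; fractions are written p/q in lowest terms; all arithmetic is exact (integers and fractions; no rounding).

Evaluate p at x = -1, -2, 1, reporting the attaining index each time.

p(-1) = max(4+0·(-1)=4, 8+1·(-1)=7, -7+2·(-1)=-9, 2+3·(-1)=-1, 0+4·(-1)=-4) = 7 (attained by i=1)
p(-2) = max(4+0·(-2)=4, 8+1·(-2)=6, -7+2·(-2)=-11, 2+3·(-2)=-4, 0+4·(-2)=-8) = 6 (attained by i=1)
p(1) = max(4+0·1=4, 8+1·1=9, -7+2·1=-5, 2+3·1=5, 0+4·1=4) = 9 (attained by i=1)
Answer: p(-1) = 7; p(-2) = 6; p(1) = 9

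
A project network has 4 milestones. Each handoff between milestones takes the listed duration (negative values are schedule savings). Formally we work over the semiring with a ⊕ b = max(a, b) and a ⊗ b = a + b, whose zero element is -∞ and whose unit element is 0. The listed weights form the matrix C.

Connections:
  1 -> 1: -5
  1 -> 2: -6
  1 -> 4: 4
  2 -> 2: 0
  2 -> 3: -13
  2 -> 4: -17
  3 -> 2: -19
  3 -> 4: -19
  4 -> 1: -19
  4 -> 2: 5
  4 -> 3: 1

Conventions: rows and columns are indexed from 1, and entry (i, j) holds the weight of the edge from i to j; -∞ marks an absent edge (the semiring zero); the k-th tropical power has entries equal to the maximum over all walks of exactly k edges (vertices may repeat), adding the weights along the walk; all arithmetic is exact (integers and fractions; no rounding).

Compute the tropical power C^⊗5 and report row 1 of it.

C^⊗2:
  [-10, 9, 5, -1]
  [-36, 0, -13, -17]
  [-38, -14, -18, -36]
  [-24, 5, -8, -12]
C^⊗3:
  [-15, 9, 0, -6]
  [-36, 0, -13, -17]
  [-43, -14, -27, -31]
  [-29, 5, -8, -12]
C^⊗4:
  [-20, 9, -4, -8]
  [-36, 0, -13, -17]
  [-48, -14, -27, -31]
  [-31, 5, -8, -12]
C^⊗5:
  [-25, 9, -4, -8]
  [-36, 0, -13, -17]
  [-50, -14, -27, -31]
  [-31, 5, -8, -12]
Answer: row 1 of C^⊗5 = [-25, 9, -4, -8]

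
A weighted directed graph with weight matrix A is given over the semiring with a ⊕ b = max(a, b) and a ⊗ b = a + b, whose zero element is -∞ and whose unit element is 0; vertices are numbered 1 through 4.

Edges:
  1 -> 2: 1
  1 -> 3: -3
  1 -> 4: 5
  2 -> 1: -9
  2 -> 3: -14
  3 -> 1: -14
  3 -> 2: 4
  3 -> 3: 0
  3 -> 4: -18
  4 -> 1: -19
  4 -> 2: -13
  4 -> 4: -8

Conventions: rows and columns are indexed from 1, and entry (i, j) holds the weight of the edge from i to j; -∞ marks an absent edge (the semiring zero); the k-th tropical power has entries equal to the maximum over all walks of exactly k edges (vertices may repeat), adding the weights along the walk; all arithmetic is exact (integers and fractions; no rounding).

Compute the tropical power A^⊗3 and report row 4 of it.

A^⊗2:
  [-8, 1, -3, -3]
  [-28, -8, -12, -4]
  [-5, 4, 0, -9]
  [-22, -18, -22, -14]
A^⊗3:
  [-8, 1, -3, -3]
  [-17, -8, -12, -12]
  [-5, 4, 0, 0]
  [-27, -18, -22, -17]
Answer: row 4 of A^⊗3 = [-27, -18, -22, -17]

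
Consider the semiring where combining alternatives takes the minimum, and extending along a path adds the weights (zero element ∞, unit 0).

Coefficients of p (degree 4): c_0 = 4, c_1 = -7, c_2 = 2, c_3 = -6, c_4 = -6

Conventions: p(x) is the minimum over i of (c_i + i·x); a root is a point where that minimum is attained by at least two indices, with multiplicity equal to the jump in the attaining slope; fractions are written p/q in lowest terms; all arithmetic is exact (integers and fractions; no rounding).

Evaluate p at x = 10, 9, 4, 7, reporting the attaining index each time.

p(10) = min(4+0·10=4, -7+1·10=3, 2+2·10=22, -6+3·10=24, -6+4·10=34) = 3 (attained by i=1)
p(9) = min(4+0·9=4, -7+1·9=2, 2+2·9=20, -6+3·9=21, -6+4·9=30) = 2 (attained by i=1)
p(4) = min(4+0·4=4, -7+1·4=-3, 2+2·4=10, -6+3·4=6, -6+4·4=10) = -3 (attained by i=1)
p(7) = min(4+0·7=4, -7+1·7=0, 2+2·7=16, -6+3·7=15, -6+4·7=22) = 0 (attained by i=1)
Answer: p(10) = 3; p(9) = 2; p(4) = -3; p(7) = 0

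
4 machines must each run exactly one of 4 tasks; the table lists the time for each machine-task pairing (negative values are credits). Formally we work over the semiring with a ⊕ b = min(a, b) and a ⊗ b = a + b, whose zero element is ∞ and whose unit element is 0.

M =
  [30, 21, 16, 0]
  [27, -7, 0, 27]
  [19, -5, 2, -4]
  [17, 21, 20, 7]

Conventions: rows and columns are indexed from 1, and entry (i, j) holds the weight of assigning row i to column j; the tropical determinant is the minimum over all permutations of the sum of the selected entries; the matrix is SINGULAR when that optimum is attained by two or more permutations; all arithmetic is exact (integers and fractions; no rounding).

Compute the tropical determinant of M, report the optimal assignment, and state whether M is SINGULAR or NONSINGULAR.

σ = (1, 2, 3, 4): 30 + (-7) + 2 + 7 = 32
σ = (1, 2, 4, 3): 30 + (-7) + (-4) + 20 = 39
σ = (1, 3, 2, 4): 30 + 0 + (-5) + 7 = 32
σ = (1, 3, 4, 2): 30 + 0 + (-4) + 21 = 47
σ = (1, 4, 2, 3): 30 + 27 + (-5) + 20 = 72
σ = (1, 4, 3, 2): 30 + 27 + 2 + 21 = 80
σ = (2, 1, 3, 4): 21 + 27 + 2 + 7 = 57
σ = (2, 1, 4, 3): 21 + 27 + (-4) + 20 = 64
σ = (2, 3, 1, 4): 21 + 0 + 19 + 7 = 47
σ = (2, 3, 4, 1): 21 + 0 + (-4) + 17 = 34
σ = (2, 4, 1, 3): 21 + 27 + 19 + 20 = 87
σ = (2, 4, 3, 1): 21 + 27 + 2 + 17 = 67
σ = (3, 1, 2, 4): 16 + 27 + (-5) + 7 = 45
σ = (3, 1, 4, 2): 16 + 27 + (-4) + 21 = 60
σ = (3, 2, 1, 4): 16 + (-7) + 19 + 7 = 35
σ = (3, 2, 4, 1): 16 + (-7) + (-4) + 17 = 22
σ = (3, 4, 1, 2): 16 + 27 + 19 + 21 = 83
σ = (3, 4, 2, 1): 16 + 27 + (-5) + 17 = 55
σ = (4, 1, 2, 3): 0 + 27 + (-5) + 20 = 42
σ = (4, 1, 3, 2): 0 + 27 + 2 + 21 = 50
σ = (4, 2, 1, 3): 0 + (-7) + 19 + 20 = 32
σ = (4, 2, 3, 1): 0 + (-7) + 2 + 17 = 12
σ = (4, 3, 1, 2): 0 + 0 + 19 + 21 = 40
σ = (4, 3, 2, 1): 0 + 0 + (-5) + 17 = 12
Optimal value attained by: σ = (4, 2, 3, 1).
Answer: det⊕(M) = 12; verdict: SINGULAR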